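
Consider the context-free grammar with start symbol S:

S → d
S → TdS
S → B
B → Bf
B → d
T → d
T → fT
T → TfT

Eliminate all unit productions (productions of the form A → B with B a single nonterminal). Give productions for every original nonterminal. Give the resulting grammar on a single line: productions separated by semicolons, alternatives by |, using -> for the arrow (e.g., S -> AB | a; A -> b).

S -> d | Bf | TdS; B -> d | Bf; T -> d | fT | TfT

Unit productions: S->B.
Unit pairs (A ⇒* B via units): (S,B).
S: inherits non-unit rules of {B, S} → Bf | TdS | d.
B: inherits non-unit rules of {B} → Bf | d.
T: inherits non-unit rules of {T} → TfT | d | fT.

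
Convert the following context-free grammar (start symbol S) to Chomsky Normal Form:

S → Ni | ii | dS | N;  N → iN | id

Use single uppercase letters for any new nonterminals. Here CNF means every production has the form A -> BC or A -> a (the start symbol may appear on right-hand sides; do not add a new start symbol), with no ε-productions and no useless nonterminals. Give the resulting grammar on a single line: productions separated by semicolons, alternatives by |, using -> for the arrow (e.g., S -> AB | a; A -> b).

S -> AA | AB | AN | BS | NA; A -> i; B -> d; N -> AB | AN

No ε-productions.
After unit-elimination: S -> Ni | dS | iN | id | ii; N -> iN | id.
TERM: introduce B -> d, A -> i and substitute in every rule of length ≥2.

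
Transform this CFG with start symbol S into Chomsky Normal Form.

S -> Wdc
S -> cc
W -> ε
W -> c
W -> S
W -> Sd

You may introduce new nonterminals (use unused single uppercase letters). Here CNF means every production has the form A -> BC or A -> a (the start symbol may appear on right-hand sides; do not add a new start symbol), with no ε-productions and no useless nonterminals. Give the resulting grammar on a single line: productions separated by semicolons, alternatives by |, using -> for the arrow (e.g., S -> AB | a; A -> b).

S -> AB | BB | WC; A -> d; B -> c; C -> AB; D -> AB; W -> c | AB | BB | SA | WD

Nullable: {W}; after ε-elimination: S -> cc | dc | Wdc; W -> S | c | Sd.
After unit-elimination: S -> cc | dc | Wdc; W -> c | Sd | cc | dc | Wdc.
TERM: introduce B -> c, A -> d and substitute in every rule of length ≥2.
BIN: S -> WAB becomes S -> WC, C -> AB; W -> WAB becomes W -> WD, D -> AB.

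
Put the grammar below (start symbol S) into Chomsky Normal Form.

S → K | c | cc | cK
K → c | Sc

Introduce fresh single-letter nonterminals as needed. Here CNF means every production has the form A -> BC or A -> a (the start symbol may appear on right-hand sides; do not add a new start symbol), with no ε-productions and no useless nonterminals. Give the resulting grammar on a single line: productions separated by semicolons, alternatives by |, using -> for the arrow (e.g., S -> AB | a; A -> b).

No ε-productions.
After unit-elimination: S -> c | Sc | cK | cc; K -> c | Sc.
TERM: introduce A -> c and substitute in every rule of length ≥2.

S -> c | AA | AK | SA; A -> c; K -> c | SA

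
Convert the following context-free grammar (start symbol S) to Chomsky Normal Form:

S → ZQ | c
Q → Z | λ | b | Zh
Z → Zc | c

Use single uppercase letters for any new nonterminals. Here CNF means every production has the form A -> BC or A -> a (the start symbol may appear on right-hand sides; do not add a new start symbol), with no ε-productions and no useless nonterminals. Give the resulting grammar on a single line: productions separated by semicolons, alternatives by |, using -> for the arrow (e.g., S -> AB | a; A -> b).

Nullable: {Q}; after ε-elimination: S -> Z | c | ZQ; Q -> Z | b | Zh; Z -> c | Zc.
After unit-elimination: S -> c | ZQ | Zc; Q -> b | c | Zc | Zh; Z -> c | Zc.
TERM: introduce A -> c, B -> h and substitute in every rule of length ≥2.

S -> c | ZA | ZQ; A -> c; B -> h; Q -> b | c | ZA | ZB; Z -> c | ZA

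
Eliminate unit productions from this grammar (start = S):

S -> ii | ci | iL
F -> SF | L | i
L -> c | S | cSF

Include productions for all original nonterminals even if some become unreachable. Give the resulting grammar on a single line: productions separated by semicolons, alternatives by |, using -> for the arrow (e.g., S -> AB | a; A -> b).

Unit productions: F->L, L->S.
Unit pairs (A ⇒* B via units): (F,L), (F,S), (L,S).
S: inherits non-unit rules of {S} → ci | iL | ii.
F: inherits non-unit rules of {F, L, S} → SF | c | cSF | ci | i | iL | ii.
L: inherits non-unit rules of {L, S} → c | cSF | ci | iL | ii.

S -> ci | iL | ii; F -> c | i | SF | ci | iL | ii | cSF; L -> c | ci | iL | ii | cSF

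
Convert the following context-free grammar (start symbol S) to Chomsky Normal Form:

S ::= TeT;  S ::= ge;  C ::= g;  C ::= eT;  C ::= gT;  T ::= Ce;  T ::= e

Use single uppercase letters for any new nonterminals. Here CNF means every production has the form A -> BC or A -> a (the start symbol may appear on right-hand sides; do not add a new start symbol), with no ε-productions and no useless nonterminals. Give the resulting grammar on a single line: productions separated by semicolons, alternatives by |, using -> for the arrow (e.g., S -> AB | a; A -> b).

S -> BA | TD; A -> e; B -> g; C -> g | AT | BT; D -> AT; T -> e | CA

No ε-productions.
No unit productions to eliminate.
TERM: introduce A -> e, B -> g and substitute in every rule of length ≥2.
BIN: S -> TAT becomes S -> TD, D -> AT.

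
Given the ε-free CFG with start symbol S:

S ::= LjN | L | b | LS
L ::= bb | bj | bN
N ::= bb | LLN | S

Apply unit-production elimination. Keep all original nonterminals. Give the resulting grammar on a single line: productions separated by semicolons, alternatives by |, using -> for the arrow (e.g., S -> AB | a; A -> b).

Unit productions: N->S, S->L.
Unit pairs (A ⇒* B via units): (N,L), (N,S), (S,L).
S: inherits non-unit rules of {L, S} → LS | LjN | b | bN | bb | bj.
L: inherits non-unit rules of {L} → bN | bb | bj.
N: inherits non-unit rules of {L, N, S} → LLN | LS | LjN | b | bN | bb | bj.

S -> b | LS | bN | bb | bj | LjN; L -> bN | bb | bj; N -> b | LS | bN | bb | bj | LLN | LjN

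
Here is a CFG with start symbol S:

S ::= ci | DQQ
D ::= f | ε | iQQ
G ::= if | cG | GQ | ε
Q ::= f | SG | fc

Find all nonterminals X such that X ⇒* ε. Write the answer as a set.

Directly nullable (have an ε-rule): {D, G}.
Not nullable: Q, S — each has a terminal in every rule's right-hand side or depends on a non-nullable symbol.

{D, G}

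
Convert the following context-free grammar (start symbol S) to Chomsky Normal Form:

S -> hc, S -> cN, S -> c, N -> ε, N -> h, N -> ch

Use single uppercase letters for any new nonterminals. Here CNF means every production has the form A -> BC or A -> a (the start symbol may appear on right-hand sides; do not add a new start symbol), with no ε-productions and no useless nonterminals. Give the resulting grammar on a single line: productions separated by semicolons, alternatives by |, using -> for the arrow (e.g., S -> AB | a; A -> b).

S -> c | AN | BA; A -> c; B -> h; N -> h | AB

Nullable: {N}; after ε-elimination: S -> c | cN | hc; N -> h | ch.
No unit productions to eliminate.
TERM: introduce A -> c, B -> h and substitute in every rule of length ≥2.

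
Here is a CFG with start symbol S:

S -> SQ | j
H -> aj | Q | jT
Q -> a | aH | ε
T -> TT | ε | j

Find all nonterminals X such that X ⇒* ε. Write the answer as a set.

{H, Q, T}

Directly nullable (have an ε-rule): {Q, T}.
H is nullable via H -> Q (every symbol on the right is already known nullable).
Not nullable: S — each has a terminal in every rule's right-hand side or depends on a non-nullable symbol.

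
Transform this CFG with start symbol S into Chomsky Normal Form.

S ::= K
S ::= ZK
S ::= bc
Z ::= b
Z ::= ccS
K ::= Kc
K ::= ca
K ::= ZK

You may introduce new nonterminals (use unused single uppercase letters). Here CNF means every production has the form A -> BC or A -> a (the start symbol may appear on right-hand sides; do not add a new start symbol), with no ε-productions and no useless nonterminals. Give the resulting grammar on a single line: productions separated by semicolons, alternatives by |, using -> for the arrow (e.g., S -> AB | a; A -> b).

No ε-productions.
After unit-elimination: S -> Kc | ZK | bc | ca; K -> Kc | ZK | ca; Z -> b | ccS.
TERM: introduce B -> a, C -> b, A -> c and substitute in every rule of length ≥2.
BIN: Z -> AAS becomes Z -> AD, D -> AS.

S -> AB | CA | KA | ZK; A -> c; B -> a; C -> b; D -> AS; K -> AB | KA | ZK; Z -> b | AD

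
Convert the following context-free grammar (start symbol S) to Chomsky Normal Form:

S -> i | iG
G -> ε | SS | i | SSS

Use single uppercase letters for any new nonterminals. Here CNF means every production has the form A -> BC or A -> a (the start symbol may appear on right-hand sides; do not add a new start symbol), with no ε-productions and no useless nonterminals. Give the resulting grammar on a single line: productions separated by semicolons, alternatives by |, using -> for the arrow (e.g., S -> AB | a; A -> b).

S -> i | AG; A -> i; B -> SS; G -> i | SB | SS

Nullable: {G}; after ε-elimination: S -> i | iG; G -> i | SS | SSS.
No unit productions to eliminate.
TERM: introduce A -> i and substitute in every rule of length ≥2.
BIN: G -> SSS becomes G -> SB, B -> SS.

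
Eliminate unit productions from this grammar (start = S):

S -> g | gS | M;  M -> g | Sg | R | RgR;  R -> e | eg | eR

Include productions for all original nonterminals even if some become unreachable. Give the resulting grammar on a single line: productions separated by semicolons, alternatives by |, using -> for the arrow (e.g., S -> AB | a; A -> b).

Unit productions: M->R, S->M.
Unit pairs (A ⇒* B via units): (M,R), (S,M), (S,R).
S: inherits non-unit rules of {M, R, S} → RgR | Sg | e | eR | eg | g | gS.
M: inherits non-unit rules of {M, R} → RgR | Sg | e | eR | eg | g.
R: inherits non-unit rules of {R} → e | eR | eg.

S -> e | g | Sg | eR | eg | gS | RgR; M -> e | g | Sg | eR | eg | RgR; R -> e | eR | eg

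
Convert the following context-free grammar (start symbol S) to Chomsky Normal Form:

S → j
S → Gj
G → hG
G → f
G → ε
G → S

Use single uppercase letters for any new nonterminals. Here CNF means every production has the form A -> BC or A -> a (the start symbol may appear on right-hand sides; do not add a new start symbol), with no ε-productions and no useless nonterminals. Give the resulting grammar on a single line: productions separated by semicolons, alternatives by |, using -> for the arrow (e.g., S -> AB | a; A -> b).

Nullable: {G}; after ε-elimination: S -> j | Gj; G -> S | f | h | hG.
After unit-elimination: S -> j | Gj; G -> f | h | j | Gj | hG.
TERM: introduce B -> h, A -> j and substitute in every rule of length ≥2.

S -> j | GA; A -> j; B -> h; G -> f | h | j | BG | GA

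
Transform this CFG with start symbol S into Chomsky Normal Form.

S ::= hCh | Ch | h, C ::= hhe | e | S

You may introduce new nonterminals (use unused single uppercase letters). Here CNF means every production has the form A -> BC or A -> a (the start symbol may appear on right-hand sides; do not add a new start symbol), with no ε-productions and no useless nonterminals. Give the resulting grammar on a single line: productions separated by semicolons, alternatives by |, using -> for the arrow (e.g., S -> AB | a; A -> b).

S -> h | AF | CA; A -> h; B -> e; C -> e | h | AD | AE | CA; D -> AB; E -> CA; F -> CA

No ε-productions.
After unit-elimination: S -> h | Ch | hCh; C -> e | h | Ch | hCh | hhe.
TERM: introduce B -> e, A -> h and substitute in every rule of length ≥2.
BIN: C -> AAB becomes C -> AD, D -> AB; C -> ACA becomes C -> AE, E -> CA; S -> ACA becomes S -> AF, F -> CA.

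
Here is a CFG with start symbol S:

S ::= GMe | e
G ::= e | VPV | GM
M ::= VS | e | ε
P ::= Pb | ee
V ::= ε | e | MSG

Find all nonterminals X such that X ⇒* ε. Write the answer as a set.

Directly nullable (have an ε-rule): {M, V}.
Not nullable: G, P, S — each has a terminal in every rule's right-hand side or depends on a non-nullable symbol.

{M, V}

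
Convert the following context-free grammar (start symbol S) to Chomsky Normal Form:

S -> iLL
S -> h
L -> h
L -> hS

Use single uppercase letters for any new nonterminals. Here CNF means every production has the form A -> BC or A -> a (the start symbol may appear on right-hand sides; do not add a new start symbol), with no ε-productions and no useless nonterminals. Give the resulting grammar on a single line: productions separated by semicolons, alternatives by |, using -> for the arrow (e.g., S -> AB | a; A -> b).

S -> h | BC; A -> h; B -> i; C -> LL; L -> h | AS

No ε-productions.
No unit productions to eliminate.
TERM: introduce A -> h, B -> i and substitute in every rule of length ≥2.
BIN: S -> BLL becomes S -> BC, C -> LL.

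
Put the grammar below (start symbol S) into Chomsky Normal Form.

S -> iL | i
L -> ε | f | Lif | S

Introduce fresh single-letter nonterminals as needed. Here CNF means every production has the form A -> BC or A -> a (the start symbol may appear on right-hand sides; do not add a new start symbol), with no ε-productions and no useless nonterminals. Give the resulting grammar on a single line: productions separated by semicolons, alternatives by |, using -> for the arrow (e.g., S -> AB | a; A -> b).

Nullable: {L}; after ε-elimination: S -> i | iL; L -> S | f | if | Lif.
After unit-elimination: S -> i | iL; L -> f | i | iL | if | Lif.
TERM: introduce B -> f, A -> i and substitute in every rule of length ≥2.
BIN: L -> LAB becomes L -> LC, C -> AB.

S -> i | AL; A -> i; B -> f; C -> AB; L -> f | i | AB | AL | LC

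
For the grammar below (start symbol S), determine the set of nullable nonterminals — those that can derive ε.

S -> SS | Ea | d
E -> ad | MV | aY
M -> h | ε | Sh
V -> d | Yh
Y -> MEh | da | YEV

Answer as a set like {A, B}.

Directly nullable (have an ε-rule): {M}.
Not nullable: E, S, V, Y — each has a terminal in every rule's right-hand side or depends on a non-nullable symbol.

{M}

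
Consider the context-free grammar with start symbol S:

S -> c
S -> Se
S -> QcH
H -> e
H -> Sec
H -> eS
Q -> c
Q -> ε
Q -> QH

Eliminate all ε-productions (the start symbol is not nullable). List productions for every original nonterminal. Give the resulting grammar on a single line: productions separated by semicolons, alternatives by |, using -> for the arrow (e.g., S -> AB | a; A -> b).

S -> c | Se | cH | QcH; H -> e | eS | Sec; Q -> H | c | QH

Nullable set: {Q}.
S -> QcH: Q nullable, giving QcH | cH.
Drop Q -> ε.
Q -> QH: Q nullable, giving H | QH.
Unchanged (no nullable symbols): S -> Se; S -> c; H -> Sec; H -> e; H -> eS; Q -> c.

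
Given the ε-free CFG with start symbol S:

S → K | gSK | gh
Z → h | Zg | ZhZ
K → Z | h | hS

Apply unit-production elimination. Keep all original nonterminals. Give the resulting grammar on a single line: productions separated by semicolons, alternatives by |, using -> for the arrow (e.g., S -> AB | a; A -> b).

S -> h | Zg | gh | hS | ZhZ | gSK; K -> h | Zg | hS | ZhZ; Z -> h | Zg | ZhZ

Unit productions: K->Z, S->K.
Unit pairs (A ⇒* B via units): (K,Z), (S,K), (S,Z).
S: inherits non-unit rules of {K, S, Z} → Zg | ZhZ | gSK | gh | h | hS.
K: inherits non-unit rules of {K, Z} → Zg | ZhZ | h | hS.
Z: inherits non-unit rules of {Z} → Zg | ZhZ | h.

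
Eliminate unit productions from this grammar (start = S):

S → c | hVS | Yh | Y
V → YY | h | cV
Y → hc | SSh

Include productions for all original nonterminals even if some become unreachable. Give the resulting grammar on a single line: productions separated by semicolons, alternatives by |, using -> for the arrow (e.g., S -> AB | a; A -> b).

Unit productions: S->Y.
Unit pairs (A ⇒* B via units): (S,Y).
S: inherits non-unit rules of {S, Y} → SSh | Yh | c | hVS | hc.
V: inherits non-unit rules of {V} → YY | cV | h.
Y: inherits non-unit rules of {Y} → SSh | hc.

S -> c | Yh | hc | SSh | hVS; V -> h | YY | cV; Y -> hc | SSh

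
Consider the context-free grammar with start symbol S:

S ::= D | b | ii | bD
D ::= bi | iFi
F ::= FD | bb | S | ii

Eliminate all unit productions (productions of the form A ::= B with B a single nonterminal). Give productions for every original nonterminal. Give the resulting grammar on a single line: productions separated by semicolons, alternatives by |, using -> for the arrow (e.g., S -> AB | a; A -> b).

S -> b | bD | bi | ii | iFi; D -> bi | iFi; F -> b | FD | bD | bb | bi | ii | iFi

Unit productions: F->S, S->D.
Unit pairs (A ⇒* B via units): (F,D), (F,S), (S,D).
S: inherits non-unit rules of {D, S} → b | bD | bi | iFi | ii.
D: inherits non-unit rules of {D} → bi | iFi.
F: inherits non-unit rules of {D, F, S} → FD | b | bD | bb | bi | iFi | ii.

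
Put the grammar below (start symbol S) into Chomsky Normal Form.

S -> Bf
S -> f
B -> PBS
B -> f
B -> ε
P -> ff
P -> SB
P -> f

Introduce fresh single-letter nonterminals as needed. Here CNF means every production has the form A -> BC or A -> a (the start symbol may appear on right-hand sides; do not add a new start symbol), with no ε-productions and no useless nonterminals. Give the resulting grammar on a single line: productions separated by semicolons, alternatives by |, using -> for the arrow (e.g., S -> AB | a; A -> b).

Nullable: {B}; after ε-elimination: S -> f | Bf; B -> f | PS | PBS; P -> S | f | SB | ff.
After unit-elimination: S -> f | Bf; B -> f | PS | PBS; P -> f | Bf | SB | ff.
TERM: introduce A -> f and substitute in every rule of length ≥2.
BIN: B -> PBS becomes B -> PC, C -> BS.

S -> f | BA; A -> f; B -> f | PC | PS; C -> BS; P -> f | AA | BA | SB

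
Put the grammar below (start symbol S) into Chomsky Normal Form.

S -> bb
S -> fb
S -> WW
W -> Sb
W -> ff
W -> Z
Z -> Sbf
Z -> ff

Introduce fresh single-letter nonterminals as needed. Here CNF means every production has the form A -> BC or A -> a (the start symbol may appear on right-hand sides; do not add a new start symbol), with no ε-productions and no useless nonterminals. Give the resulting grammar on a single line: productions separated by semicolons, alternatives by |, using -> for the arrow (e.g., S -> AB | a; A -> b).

S -> AA | BA | WW; A -> b; B -> f; C -> AB; W -> BB | SA | SC

No ε-productions.
After unit-elimination: S -> WW | bb | fb; W -> Sb | ff | Sbf; Z -> ff | Sbf.
TERM: introduce A -> b, B -> f and substitute in every rule of length ≥2.
BIN: W -> SAB becomes W -> SC, C -> AB; Z -> SAB becomes Z -> SD, D -> AB.
Drop unreachable/unproductive: Z.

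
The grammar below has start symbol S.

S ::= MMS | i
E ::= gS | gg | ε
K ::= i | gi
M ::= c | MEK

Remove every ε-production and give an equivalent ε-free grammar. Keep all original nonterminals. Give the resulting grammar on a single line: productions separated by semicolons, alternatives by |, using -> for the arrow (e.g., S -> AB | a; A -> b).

Nullable set: {E}.
Drop E -> ε.
M -> MEK: E nullable, giving MEK | MK.
Unchanged (no nullable symbols): S -> MMS; S -> i; E -> gS; E -> gg; K -> gi; K -> i; M -> c.

S -> i | MMS; E -> gS | gg; K -> i | gi; M -> c | MK | MEK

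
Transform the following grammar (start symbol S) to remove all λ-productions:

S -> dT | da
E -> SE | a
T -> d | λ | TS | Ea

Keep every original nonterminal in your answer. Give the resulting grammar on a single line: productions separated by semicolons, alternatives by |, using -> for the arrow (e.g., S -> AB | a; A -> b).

Nullable set: {T}.
S -> dT: T nullable, giving d | dT.
Drop T -> λ.
T -> TS: T nullable, giving S | TS.
Unchanged (no nullable symbols): S -> da; E -> SE; E -> a; T -> Ea; T -> d.

S -> d | dT | da; E -> a | SE; T -> S | d | Ea | TS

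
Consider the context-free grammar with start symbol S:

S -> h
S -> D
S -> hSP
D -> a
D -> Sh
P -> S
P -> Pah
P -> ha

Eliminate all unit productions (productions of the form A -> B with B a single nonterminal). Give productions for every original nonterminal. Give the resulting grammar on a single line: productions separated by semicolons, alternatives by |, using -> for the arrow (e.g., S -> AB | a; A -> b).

Unit productions: P->S, S->D.
Unit pairs (A ⇒* B via units): (P,D), (P,S), (S,D).
S: inherits non-unit rules of {D, S} → Sh | a | h | hSP.
D: inherits non-unit rules of {D} → Sh | a.
P: inherits non-unit rules of {D, P, S} → Pah | Sh | a | h | hSP | ha.

S -> a | h | Sh | hSP; D -> a | Sh; P -> a | h | Sh | ha | Pah | hSP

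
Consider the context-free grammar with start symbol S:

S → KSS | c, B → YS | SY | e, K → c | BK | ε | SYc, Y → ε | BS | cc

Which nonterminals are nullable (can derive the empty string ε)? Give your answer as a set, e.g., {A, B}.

{K, Y}

Directly nullable (have an ε-rule): {K, Y}.
Not nullable: B, S — each has a terminal in every rule's right-hand side or depends on a non-nullable symbol.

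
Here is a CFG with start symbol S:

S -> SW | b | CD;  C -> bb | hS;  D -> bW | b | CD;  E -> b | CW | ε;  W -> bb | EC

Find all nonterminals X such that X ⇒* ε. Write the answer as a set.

{E}

Directly nullable (have an ε-rule): {E}.
Not nullable: C, D, S, W — each has a terminal in every rule's right-hand side or depends on a non-nullable symbol.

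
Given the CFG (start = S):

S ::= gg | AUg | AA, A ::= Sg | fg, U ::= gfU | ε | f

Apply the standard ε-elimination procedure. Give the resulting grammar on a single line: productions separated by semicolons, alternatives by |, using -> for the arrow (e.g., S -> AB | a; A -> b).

Nullable set: {U}.
S -> AUg: U nullable, giving AUg | Ag.
Drop U -> ε.
U -> gfU: U nullable, giving gf | gfU.
Unchanged (no nullable symbols): S -> AA; S -> gg; A -> Sg; A -> fg; U -> f.

S -> AA | Ag | gg | AUg; A -> Sg | fg; U -> f | gf | gfU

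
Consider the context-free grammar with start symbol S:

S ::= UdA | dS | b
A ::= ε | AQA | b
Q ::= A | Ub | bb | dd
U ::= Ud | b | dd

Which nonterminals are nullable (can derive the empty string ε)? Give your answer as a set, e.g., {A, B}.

Directly nullable (have an ε-rule): {A}.
Q is nullable via Q -> A (every symbol on the right is already known nullable).
Not nullable: S, U — each has a terminal in every rule's right-hand side or depends on a non-nullable symbol.

{A, Q}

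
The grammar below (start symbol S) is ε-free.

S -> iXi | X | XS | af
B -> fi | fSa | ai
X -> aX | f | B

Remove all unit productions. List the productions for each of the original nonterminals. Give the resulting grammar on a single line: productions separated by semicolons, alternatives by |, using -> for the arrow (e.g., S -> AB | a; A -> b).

Unit productions: S->X, X->B.
Unit pairs (A ⇒* B via units): (S,B), (S,X), (X,B).
S: inherits non-unit rules of {B, S, X} → XS | aX | af | ai | f | fSa | fi | iXi.
B: inherits non-unit rules of {B} → ai | fSa | fi.
X: inherits non-unit rules of {B, X} → aX | ai | f | fSa | fi.

S -> f | XS | aX | af | ai | fi | fSa | iXi; B -> ai | fi | fSa; X -> f | aX | ai | fi | fSa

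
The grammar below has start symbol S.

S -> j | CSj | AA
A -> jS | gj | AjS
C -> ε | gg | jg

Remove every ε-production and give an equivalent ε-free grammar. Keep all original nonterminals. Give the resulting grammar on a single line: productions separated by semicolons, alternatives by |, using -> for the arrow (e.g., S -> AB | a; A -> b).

S -> j | AA | Sj | CSj; A -> gj | jS | AjS; C -> gg | jg

Nullable set: {C}.
S -> CSj: C nullable, giving CSj | Sj.
Drop C -> ε.
Unchanged (no nullable symbols): S -> AA; S -> j; A -> AjS; A -> gj; A -> jS; C -> gg; C -> jg.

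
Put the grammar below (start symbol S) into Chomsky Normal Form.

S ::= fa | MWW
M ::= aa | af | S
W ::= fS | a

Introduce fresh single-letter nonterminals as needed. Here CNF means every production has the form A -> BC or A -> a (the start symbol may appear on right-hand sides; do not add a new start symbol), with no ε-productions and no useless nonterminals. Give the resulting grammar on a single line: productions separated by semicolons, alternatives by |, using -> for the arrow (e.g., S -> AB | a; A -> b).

No ε-productions.
After unit-elimination: S -> fa | MWW; M -> aa | af | fa | MWW; W -> a | fS.
TERM: introduce A -> a, B -> f and substitute in every rule of length ≥2.
BIN: M -> MWW becomes M -> MC, C -> WW; S -> MWW becomes S -> MD, D -> WW.

S -> BA | MD; A -> a; B -> f; C -> WW; D -> WW; M -> AA | AB | BA | MC; W -> a | BS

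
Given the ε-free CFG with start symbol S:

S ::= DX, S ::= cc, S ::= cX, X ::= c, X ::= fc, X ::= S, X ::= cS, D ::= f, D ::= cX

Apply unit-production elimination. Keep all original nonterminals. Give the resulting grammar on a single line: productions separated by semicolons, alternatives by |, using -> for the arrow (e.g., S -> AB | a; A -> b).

S -> DX | cX | cc; D -> f | cX; X -> c | DX | cS | cX | cc | fc

Unit productions: X->S.
Unit pairs (A ⇒* B via units): (X,S).
S: inherits non-unit rules of {S} → DX | cX | cc.
D: inherits non-unit rules of {D} → cX | f.
X: inherits non-unit rules of {S, X} → DX | c | cS | cX | cc | fc.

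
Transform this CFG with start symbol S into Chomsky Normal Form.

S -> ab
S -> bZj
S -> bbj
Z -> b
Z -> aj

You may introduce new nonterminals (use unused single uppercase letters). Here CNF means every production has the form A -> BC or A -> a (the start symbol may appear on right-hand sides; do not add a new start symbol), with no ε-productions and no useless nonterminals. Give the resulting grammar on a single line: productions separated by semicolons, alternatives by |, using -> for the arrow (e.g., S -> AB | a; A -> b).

No ε-productions.
No unit productions to eliminate.
TERM: introduce A -> a, B -> b, C -> j and substitute in every rule of length ≥2.
BIN: S -> BBC becomes S -> BD, D -> BC; S -> BZC becomes S -> BE, E -> ZC.

S -> AB | BD | BE; A -> a; B -> b; C -> j; D -> BC; E -> ZC; Z -> b | AC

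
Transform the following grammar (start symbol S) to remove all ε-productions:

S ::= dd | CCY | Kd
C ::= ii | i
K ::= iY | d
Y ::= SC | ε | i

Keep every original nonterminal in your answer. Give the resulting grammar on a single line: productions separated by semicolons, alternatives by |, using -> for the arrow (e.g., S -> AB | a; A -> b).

S -> CC | Kd | dd | CCY; C -> i | ii; K -> d | i | iY; Y -> i | SC

Nullable set: {Y}.
S -> CCY: Y nullable, giving CC | CCY.
K -> iY: Y nullable, giving i | iY.
Drop Y -> ε.
Unchanged (no nullable symbols): S -> Kd; S -> dd; C -> i; C -> ii; K -> d; Y -> SC; Y -> i.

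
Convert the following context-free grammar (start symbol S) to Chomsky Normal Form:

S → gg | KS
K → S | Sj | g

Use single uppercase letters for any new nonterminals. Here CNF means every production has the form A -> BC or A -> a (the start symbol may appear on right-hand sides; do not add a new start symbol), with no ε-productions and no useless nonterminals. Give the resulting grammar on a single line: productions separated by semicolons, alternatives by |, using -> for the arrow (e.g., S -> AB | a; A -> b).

No ε-productions.
After unit-elimination: S -> KS | gg; K -> g | KS | Sj | gg.
TERM: introduce B -> g, A -> j and substitute in every rule of length ≥2.

S -> BB | KS; A -> j; B -> g; K -> g | BB | KS | SA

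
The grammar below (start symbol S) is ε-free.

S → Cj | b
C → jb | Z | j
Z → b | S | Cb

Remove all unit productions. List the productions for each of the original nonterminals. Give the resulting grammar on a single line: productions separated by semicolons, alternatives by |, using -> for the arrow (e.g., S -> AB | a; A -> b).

S -> b | Cj; C -> b | j | Cb | Cj | jb; Z -> b | Cb | Cj

Unit productions: C->Z, Z->S.
Unit pairs (A ⇒* B via units): (C,S), (C,Z), (Z,S).
S: inherits non-unit rules of {S} → Cj | b.
C: inherits non-unit rules of {C, S, Z} → Cb | Cj | b | j | jb.
Z: inherits non-unit rules of {S, Z} → Cb | Cj | b.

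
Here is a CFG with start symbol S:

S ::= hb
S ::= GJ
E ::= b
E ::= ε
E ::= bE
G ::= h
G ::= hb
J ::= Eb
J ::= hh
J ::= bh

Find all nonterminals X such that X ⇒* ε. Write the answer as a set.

Directly nullable (have an ε-rule): {E}.
Not nullable: G, J, S — each has a terminal in every rule's right-hand side or depends on a non-nullable symbol.

{E}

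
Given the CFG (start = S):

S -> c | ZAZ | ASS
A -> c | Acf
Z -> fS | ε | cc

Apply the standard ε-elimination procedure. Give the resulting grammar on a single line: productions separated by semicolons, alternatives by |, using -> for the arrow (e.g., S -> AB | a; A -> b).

S -> A | c | AZ | ZA | ASS | ZAZ; A -> c | Acf; Z -> cc | fS

Nullable set: {Z}.
S -> ZAZ: Z, Z nullable, giving A | AZ | ZA | ZAZ.
Drop Z -> ε.
Unchanged (no nullable symbols): S -> ASS; S -> c; A -> Acf; A -> c; Z -> cc; Z -> fS.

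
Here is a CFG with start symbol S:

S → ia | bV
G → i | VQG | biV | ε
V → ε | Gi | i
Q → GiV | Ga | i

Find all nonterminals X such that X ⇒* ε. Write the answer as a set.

Directly nullable (have an ε-rule): {G, V}.
Not nullable: Q, S — each has a terminal in every rule's right-hand side or depends on a non-nullable symbol.

{G, V}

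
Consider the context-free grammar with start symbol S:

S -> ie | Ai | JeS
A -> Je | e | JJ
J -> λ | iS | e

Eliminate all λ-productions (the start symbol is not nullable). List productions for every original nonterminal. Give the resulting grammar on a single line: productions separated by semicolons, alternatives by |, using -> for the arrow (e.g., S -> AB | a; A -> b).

Nullable set: {A, J}.
S -> Ai: A nullable, giving Ai | i.
S -> JeS: J nullable, giving JeS | eS.
A -> JJ: J, J nullable, giving J | JJ.
A -> Je: J nullable, giving Je | e.
Drop J -> λ.
Unchanged (no nullable symbols): S -> ie; A -> e; J -> e; J -> iS.

S -> i | Ai | eS | ie | JeS; A -> J | e | JJ | Je; J -> e | iS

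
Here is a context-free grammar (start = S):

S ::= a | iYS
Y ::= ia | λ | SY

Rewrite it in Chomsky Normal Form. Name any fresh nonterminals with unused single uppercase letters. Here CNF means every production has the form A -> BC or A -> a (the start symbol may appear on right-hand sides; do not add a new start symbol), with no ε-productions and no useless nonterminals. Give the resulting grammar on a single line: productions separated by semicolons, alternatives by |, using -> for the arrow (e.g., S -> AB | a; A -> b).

Nullable: {Y}; after ε-elimination: S -> a | iS | iYS; Y -> S | SY | ia.
After unit-elimination: S -> a | iS | iYS; Y -> a | SY | iS | ia | iYS.
TERM: introduce B -> a, A -> i and substitute in every rule of length ≥2.
BIN: S -> AYS becomes S -> AC, C -> YS; Y -> AYS becomes Y -> AD, D -> YS.

S -> a | AC | AS; A -> i; B -> a; C -> YS; D -> YS; Y -> a | AB | AD | AS | SY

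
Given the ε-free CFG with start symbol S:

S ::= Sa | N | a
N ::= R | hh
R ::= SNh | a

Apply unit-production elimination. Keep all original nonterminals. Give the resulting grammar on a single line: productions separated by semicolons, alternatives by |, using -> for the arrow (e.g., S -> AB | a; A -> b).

S -> a | Sa | hh | SNh; N -> a | hh | SNh; R -> a | SNh

Unit productions: N->R, S->N.
Unit pairs (A ⇒* B via units): (N,R), (S,N), (S,R).
S: inherits non-unit rules of {N, R, S} → SNh | Sa | a | hh.
N: inherits non-unit rules of {N, R} → SNh | a | hh.
R: inherits non-unit rules of {R} → SNh | a.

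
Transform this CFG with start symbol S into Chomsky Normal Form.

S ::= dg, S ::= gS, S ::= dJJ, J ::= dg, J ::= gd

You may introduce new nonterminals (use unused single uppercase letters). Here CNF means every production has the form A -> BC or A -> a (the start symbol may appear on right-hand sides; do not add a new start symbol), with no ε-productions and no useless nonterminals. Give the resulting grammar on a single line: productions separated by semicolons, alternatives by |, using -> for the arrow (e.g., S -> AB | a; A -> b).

No ε-productions.
No unit productions to eliminate.
TERM: introduce A -> d, B -> g and substitute in every rule of length ≥2.
BIN: S -> AJJ becomes S -> AC, C -> JJ.

S -> AB | AC | BS; A -> d; B -> g; C -> JJ; J -> AB | BA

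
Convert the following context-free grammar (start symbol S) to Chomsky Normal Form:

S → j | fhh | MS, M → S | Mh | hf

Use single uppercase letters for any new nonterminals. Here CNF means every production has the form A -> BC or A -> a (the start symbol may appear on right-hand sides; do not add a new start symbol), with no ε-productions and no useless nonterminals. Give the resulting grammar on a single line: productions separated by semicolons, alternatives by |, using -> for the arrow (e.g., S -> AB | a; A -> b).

No ε-productions.
After unit-elimination: S -> j | MS | fhh; M -> j | MS | Mh | hf | fhh.
TERM: introduce B -> f, A -> h and substitute in every rule of length ≥2.
BIN: M -> BAA becomes M -> BC, C -> AA; S -> BAA becomes S -> BD, D -> AA.

S -> j | BD | MS; A -> h; B -> f; C -> AA; D -> AA; M -> j | AB | BC | MA | MS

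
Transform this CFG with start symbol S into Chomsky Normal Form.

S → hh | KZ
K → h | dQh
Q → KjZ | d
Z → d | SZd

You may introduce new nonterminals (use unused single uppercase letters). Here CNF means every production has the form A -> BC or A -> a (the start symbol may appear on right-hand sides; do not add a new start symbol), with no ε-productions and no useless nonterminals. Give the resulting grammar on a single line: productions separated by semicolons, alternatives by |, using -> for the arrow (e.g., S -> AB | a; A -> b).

No ε-productions.
No unit productions to eliminate.
TERM: introduce A -> d, B -> h, C -> j and substitute in every rule of length ≥2.
BIN: K -> AQB becomes K -> AD, D -> QB; Q -> KCZ becomes Q -> KE, E -> CZ; Z -> SZA becomes Z -> SF, F -> ZA.

S -> BB | KZ; A -> d; B -> h; C -> j; D -> QB; E -> CZ; F -> ZA; K -> h | AD; Q -> d | KE; Z -> d | SF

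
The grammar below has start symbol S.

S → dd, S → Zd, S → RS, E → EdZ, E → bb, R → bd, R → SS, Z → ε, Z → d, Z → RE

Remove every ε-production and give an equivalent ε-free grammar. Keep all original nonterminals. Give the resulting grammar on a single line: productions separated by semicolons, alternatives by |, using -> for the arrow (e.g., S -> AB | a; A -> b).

Nullable set: {Z}.
S -> Zd: Z nullable, giving Zd | d.
E -> EdZ: Z nullable, giving Ed | EdZ.
Drop Z -> ε.
Unchanged (no nullable symbols): S -> RS; S -> dd; E -> bb; R -> SS; R -> bd; Z -> RE; Z -> d.

S -> d | RS | Zd | dd; E -> Ed | bb | EdZ; R -> SS | bd; Z -> d | RE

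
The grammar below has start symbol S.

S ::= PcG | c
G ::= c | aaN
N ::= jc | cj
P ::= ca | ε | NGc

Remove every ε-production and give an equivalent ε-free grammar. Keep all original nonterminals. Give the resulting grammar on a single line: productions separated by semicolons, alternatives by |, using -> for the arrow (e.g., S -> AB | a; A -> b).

S -> c | cG | PcG; G -> c | aaN; N -> cj | jc; P -> ca | NGc

Nullable set: {P}.
S -> PcG: P nullable, giving PcG | cG.
Drop P -> ε.
Unchanged (no nullable symbols): S -> c; G -> aaN; G -> c; N -> cj; N -> jc; P -> NGc; P -> ca.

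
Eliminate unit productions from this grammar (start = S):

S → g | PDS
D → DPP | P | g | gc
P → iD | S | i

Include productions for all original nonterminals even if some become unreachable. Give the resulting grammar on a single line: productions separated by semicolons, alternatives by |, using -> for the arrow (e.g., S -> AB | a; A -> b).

S -> g | PDS; D -> g | i | gc | iD | DPP | PDS; P -> g | i | iD | PDS

Unit productions: D->P, P->S.
Unit pairs (A ⇒* B via units): (D,P), (D,S), (P,S).
S: inherits non-unit rules of {S} → PDS | g.
D: inherits non-unit rules of {D, P, S} → DPP | PDS | g | gc | i | iD.
P: inherits non-unit rules of {P, S} → PDS | g | i | iD.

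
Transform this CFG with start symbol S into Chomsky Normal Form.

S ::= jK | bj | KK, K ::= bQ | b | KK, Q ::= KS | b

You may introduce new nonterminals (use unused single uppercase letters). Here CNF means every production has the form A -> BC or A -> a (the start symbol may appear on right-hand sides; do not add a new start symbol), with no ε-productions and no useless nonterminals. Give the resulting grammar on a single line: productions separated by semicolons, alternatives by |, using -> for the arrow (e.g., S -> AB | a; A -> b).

No ε-productions.
No unit productions to eliminate.
TERM: introduce A -> b, B -> j and substitute in every rule of length ≥2.

S -> AB | BK | KK; A -> b; B -> j; K -> b | AQ | KK; Q -> b | KS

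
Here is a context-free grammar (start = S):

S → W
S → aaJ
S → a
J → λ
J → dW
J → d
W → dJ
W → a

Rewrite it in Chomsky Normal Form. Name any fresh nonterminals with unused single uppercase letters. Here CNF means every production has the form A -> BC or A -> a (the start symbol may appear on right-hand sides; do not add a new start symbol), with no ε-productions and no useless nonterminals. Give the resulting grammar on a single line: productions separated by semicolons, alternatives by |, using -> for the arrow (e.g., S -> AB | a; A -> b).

S -> a | d | AJ | BB | BC; A -> d; B -> a; C -> BJ; J -> d | AW; W -> a | d | AJ

Nullable: {J}; after ε-elimination: S -> W | a | aa | aaJ; J -> d | dW; W -> a | d | dJ.
After unit-elimination: S -> a | d | aa | dJ | aaJ; J -> d | dW; W -> a | d | dJ.
TERM: introduce B -> a, A -> d and substitute in every rule of length ≥2.
BIN: S -> BBJ becomes S -> BC, C -> BJ.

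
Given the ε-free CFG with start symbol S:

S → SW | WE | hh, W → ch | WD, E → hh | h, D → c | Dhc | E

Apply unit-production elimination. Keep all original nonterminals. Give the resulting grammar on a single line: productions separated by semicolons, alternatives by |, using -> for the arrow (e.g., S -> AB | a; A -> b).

S -> SW | WE | hh; D -> c | h | hh | Dhc; E -> h | hh; W -> WD | ch

Unit productions: D->E.
Unit pairs (A ⇒* B via units): (D,E).
S: inherits non-unit rules of {S} → SW | WE | hh.
D: inherits non-unit rules of {D, E} → Dhc | c | h | hh.
E: inherits non-unit rules of {E} → h | hh.
W: inherits non-unit rules of {W} → WD | ch.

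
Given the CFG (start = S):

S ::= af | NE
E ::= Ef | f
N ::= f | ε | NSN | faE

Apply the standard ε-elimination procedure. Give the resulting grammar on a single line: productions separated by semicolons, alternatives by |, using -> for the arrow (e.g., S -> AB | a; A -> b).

Nullable set: {N}.
S -> NE: N nullable, giving E | NE.
Drop N -> ε.
N -> NSN: N, N nullable, giving NS | NSN | S | SN.
Unchanged (no nullable symbols): S -> af; E -> Ef; E -> f; N -> f; N -> faE.

S -> E | NE | af; E -> f | Ef; N -> S | f | NS | SN | NSN | faE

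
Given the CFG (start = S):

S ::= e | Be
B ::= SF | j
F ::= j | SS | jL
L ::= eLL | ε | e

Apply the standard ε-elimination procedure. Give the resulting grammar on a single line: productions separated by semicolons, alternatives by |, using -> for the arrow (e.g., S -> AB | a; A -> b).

S -> e | Be; B -> j | SF; F -> j | SS | jL; L -> e | eL | eLL

Nullable set: {L}.
F -> jL: L nullable, giving j | jL.
Drop L -> ε.
L -> eLL: L, L nullable, giving e | eL | eLL.
Unchanged (no nullable symbols): S -> Be; S -> e; B -> SF; B -> j; F -> SS; F -> j; L -> e.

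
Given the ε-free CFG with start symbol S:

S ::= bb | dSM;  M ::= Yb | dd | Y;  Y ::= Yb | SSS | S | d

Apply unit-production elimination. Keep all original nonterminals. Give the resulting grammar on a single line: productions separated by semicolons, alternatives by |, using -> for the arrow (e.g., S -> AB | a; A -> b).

Unit productions: M->Y, Y->S.
Unit pairs (A ⇒* B via units): (M,S), (M,Y), (Y,S).
S: inherits non-unit rules of {S} → bb | dSM.
M: inherits non-unit rules of {M, S, Y} → SSS | Yb | bb | d | dSM | dd.
Y: inherits non-unit rules of {S, Y} → SSS | Yb | bb | d | dSM.

S -> bb | dSM; M -> d | Yb | bb | dd | SSS | dSM; Y -> d | Yb | bb | SSS | dSM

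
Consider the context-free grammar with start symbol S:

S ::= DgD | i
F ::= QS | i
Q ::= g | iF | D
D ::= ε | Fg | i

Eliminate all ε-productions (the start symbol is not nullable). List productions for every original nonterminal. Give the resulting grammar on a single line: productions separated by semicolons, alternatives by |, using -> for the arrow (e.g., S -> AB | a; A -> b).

Nullable set: {D, Q}.
S -> DgD: D, D nullable, giving Dg | DgD | g | gD.
Drop D -> ε.
F -> QS: Q nullable, giving QS | S.
Q -> D: D nullable, giving D.
Unchanged (no nullable symbols): S -> i; D -> Fg; D -> i; F -> i; Q -> g; Q -> iF.

S -> g | i | Dg | gD | DgD; D -> i | Fg; F -> S | i | QS; Q -> D | g | iF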